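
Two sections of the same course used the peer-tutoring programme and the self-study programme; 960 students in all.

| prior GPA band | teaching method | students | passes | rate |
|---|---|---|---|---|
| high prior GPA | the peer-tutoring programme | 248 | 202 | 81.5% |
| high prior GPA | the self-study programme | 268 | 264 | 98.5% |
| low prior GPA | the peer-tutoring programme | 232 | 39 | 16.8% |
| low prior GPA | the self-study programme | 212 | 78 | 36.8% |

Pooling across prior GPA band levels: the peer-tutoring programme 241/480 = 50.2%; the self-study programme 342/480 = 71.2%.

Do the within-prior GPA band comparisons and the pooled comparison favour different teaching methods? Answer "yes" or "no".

no

Within each prior GPA band level (high prior GPA 81.5% vs 98.5%; low prior GPA 16.8% vs 36.8%), the self-study programme has the higher rate every time. Pooled: 50.2% vs 71.2% — the self-study programme has the higher rate overall. They agree.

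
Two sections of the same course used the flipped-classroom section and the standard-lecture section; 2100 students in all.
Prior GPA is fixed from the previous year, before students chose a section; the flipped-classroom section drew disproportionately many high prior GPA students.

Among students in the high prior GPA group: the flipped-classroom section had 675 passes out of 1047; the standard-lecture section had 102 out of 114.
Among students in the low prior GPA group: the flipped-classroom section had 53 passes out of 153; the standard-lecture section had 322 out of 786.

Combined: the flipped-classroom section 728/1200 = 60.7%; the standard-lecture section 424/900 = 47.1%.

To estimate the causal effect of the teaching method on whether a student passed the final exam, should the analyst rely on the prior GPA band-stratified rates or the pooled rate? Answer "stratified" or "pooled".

Prior GPA band differs across teaching methods for reasons unrelated to any effect of the teaching method itself, and it separately predicts the outcome — a classic confounder. We must compare within prior GPA band levels.
Within each level — high prior GPA: 64.5% vs 89.5%; low prior GPA: 34.6% vs 41.0% — the standard-lecture section is higher every time.

stratified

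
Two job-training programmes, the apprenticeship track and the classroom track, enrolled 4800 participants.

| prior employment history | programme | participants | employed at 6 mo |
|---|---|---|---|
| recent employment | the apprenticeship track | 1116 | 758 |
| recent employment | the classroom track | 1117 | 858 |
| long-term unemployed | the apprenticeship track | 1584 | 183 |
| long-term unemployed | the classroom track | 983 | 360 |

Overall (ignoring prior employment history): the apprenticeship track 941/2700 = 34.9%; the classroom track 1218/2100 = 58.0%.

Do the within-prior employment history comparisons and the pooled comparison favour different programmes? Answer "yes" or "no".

Within each prior employment history level (recent employment 67.9% vs 76.8%; long-term unemployed 11.6% vs 36.6%), the classroom track has the higher rate every time. Pooled: 34.9% vs 58.0% — the classroom track has the higher rate overall. They agree.

no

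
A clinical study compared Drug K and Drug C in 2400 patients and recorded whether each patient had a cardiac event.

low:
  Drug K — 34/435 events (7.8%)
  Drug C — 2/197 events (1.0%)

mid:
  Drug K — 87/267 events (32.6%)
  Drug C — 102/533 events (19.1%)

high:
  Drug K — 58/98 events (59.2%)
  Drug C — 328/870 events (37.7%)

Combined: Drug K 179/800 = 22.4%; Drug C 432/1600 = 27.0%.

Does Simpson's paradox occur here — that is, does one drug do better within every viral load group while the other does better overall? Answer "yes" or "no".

Within each viral load level (low 7.8% vs 1.0%; mid 32.6% vs 19.1%; high 59.2% vs 37.7%), Drug C has the lower rate every time. Pooled: 22.4% vs 27.0% — Drug K has the lower rate overall. The two comparisons disagree.

yes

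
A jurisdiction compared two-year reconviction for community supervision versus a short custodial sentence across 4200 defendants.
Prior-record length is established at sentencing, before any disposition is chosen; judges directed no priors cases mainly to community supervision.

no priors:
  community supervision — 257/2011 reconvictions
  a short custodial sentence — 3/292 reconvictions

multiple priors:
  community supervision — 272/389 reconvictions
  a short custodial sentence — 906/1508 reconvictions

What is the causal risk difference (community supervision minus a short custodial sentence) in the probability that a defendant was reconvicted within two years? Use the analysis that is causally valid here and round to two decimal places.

The imbalance in prior-record length arose from how defendants were allocated, not from anything the disposition did; and prior-record length independently affects the outcome. The pooled gap is confounded — condition on prior-record length.
Adjusting over the population distribution of prior-record length: 0.548·(0.128−0.010) + 0.452·(0.699−0.601) = +0.109.

+0.11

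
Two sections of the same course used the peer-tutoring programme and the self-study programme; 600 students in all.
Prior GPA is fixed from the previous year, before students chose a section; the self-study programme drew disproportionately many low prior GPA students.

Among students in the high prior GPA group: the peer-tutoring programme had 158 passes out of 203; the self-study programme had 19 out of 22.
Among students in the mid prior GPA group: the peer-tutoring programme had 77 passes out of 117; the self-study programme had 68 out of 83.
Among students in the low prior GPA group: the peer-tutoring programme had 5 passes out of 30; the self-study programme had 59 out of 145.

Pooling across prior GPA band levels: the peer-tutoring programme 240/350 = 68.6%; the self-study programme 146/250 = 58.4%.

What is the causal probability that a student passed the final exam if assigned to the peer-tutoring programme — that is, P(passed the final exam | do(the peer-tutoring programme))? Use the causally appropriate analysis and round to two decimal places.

The stratified and pooled comparisons disagree (the self-study programme wins within each prior GPA band; the peer-tutoring programme wins overall), so the answer turns on the causal role of prior GPA band.
Prior GPA band is set before the teaching method has any effect — it is not caused by the teaching method — and it independently drives the outcome. That makes it a confounder, so the causal comparison is within prior GPA band levels.
Standardising the peer-tutoring programme to the population prior GPA band mix: 0.375·158/203 + 0.333·77/117 + 0.292·5/30 = 0.560.

0.56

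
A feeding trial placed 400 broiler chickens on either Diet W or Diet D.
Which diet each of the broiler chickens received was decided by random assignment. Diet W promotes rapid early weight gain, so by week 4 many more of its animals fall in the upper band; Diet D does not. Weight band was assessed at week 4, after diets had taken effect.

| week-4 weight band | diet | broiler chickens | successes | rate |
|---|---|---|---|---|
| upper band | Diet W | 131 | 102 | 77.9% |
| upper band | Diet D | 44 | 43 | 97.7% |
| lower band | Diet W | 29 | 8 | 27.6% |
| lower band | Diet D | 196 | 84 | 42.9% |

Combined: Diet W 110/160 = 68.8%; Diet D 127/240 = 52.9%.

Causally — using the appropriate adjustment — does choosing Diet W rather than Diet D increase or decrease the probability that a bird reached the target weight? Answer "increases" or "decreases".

increases

Because the diet influences week-4 weight band, week-4 weight band is a post-treatment mediator, not a confounder. Stratifying on it would bias the estimate; the causal effect is the crude pooled difference.
Pooled: Diet W 68.8% vs Diet D 52.9%; Diet W is higher overall.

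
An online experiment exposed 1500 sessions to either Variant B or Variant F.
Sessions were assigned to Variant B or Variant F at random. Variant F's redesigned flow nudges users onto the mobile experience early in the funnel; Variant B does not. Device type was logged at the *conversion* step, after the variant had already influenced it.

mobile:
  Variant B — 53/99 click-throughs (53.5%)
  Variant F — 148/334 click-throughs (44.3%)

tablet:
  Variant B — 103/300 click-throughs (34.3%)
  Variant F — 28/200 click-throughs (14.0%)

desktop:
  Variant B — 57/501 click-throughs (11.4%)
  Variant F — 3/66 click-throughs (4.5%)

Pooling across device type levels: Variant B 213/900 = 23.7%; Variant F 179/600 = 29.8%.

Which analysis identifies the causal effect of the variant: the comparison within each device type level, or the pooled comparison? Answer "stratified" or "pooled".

The stratified and pooled comparisons disagree (Variant B wins within each device type; Variant F wins overall), so the answer turns on the causal role of device type.
Because the variant influences device type, device type is a post-treatment mediator, not a confounder. Stratifying on it would bias the estimate; the causal effect is the crude pooled difference.
Pooled: Variant B 23.7% vs Variant F 29.8%; Variant F is higher overall.

pooled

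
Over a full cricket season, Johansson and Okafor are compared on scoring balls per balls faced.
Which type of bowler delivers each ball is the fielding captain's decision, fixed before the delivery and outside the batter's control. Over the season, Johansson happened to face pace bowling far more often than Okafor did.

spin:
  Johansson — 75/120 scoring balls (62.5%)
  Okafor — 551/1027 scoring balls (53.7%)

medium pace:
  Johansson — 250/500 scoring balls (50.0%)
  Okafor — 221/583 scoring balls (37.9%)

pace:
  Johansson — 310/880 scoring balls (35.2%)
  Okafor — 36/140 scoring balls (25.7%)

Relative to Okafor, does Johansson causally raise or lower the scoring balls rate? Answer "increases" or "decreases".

Within every bowling type level Johansson has the higher rate, yet pooled Okafor does — Simpson's reversal.
Bowling type differs across players for reasons unrelated to any effect of the player itself, and it separately predicts the outcome — a classic confounder. We must compare within bowling type levels.
Within each level — spin: 62.5% vs 53.7%; medium pace: 50.0% vs 37.9%; pace: 35.2% vs 25.7% — Johansson is higher every time.

increases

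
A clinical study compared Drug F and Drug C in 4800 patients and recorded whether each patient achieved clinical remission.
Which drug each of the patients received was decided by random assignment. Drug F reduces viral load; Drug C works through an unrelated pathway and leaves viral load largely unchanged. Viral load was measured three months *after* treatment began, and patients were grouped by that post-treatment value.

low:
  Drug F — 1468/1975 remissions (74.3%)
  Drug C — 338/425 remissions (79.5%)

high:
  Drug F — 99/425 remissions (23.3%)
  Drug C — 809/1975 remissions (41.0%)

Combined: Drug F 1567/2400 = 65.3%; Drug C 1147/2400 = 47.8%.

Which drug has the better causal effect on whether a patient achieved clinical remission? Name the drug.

Drug F

The stratified and pooled comparisons disagree (Drug C wins within each viral load; Drug F wins overall), so the answer turns on the causal role of viral load.
The distribution of viral load is itself part of what the drug does — it is an intermediate outcome. Holding it fixed would remove that part of the effect; the total effect is the pooled difference.
Pooled: Drug F 65.3% vs Drug C 47.8%; Drug F is higher overall.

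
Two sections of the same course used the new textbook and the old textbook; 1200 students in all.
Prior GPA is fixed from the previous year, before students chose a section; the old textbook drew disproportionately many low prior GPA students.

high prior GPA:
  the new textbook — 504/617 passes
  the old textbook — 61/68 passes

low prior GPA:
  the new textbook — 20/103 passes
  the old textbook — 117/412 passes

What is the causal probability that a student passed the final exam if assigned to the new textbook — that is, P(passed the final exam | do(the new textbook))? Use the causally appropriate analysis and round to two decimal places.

0.55

Prior GPA band differs across teaching methods for reasons unrelated to any effect of the teaching method itself, and it separately predicts the outcome — a classic confounder. We must compare within prior GPA band levels.
Standardising the new textbook to the population prior GPA band mix: 0.571·504/617 + 0.429·20/103 = 0.550.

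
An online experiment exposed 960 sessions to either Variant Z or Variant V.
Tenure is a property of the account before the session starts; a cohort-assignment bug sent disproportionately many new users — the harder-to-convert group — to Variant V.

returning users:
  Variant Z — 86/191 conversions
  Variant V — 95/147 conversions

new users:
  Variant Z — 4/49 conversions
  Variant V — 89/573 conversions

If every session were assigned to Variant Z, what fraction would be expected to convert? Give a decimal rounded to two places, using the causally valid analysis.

User tenure satisfies the back-door criterion: it is not a descendant of the variant, and it blocks the spurious path from variant to outcome. Adjusting for it (i.e., using the within-user tenure rates) gives the causal effect.
Standardising Variant Z to the population user tenure mix: 0.352·86/191 + 0.648·4/49 = 0.211.

0.21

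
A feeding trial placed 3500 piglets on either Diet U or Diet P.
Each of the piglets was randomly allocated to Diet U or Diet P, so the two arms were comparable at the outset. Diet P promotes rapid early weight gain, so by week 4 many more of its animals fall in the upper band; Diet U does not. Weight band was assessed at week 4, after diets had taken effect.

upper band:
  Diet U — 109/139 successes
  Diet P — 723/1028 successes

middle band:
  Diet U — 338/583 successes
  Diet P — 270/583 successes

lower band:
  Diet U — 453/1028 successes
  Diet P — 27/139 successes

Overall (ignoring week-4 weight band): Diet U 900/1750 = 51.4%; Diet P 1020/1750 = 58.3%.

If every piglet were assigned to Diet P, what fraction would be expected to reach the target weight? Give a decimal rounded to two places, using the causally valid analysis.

Week-4 weight band is recorded after the diet and is itself shifted by it — it sits on the causal path from diet to outcome. Conditioning on a mediator would strip out part of the effect we want; the pooled comparison gives the total causal effect.
So P(outcome | do(Diet P)) is just the pooled rate for Diet P: 1020/1750 = 0.583.

0.58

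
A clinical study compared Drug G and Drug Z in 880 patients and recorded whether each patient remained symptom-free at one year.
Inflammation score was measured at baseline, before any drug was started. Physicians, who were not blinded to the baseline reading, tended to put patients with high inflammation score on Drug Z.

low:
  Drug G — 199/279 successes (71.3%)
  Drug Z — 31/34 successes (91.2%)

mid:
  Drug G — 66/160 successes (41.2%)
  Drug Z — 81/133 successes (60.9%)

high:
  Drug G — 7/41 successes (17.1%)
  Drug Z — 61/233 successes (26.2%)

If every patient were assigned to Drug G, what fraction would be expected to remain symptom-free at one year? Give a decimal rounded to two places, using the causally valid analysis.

Drug Z is higher inside every inflammation score stratum but Drug G is higher in aggregate. Whether to stratify depends on how inflammation score relates to the drug.
Since inflammation score is a pre-existing factor (not a product of the drug) and it affects the outcome on its own, it is a confounder. The stratified rates, not the pooled rate, identify the causal effect.
Standardising Drug G to the population inflammation score mix: 0.356·199/279 + 0.333·66/160 + 0.311·7/41 = 0.444.

0.44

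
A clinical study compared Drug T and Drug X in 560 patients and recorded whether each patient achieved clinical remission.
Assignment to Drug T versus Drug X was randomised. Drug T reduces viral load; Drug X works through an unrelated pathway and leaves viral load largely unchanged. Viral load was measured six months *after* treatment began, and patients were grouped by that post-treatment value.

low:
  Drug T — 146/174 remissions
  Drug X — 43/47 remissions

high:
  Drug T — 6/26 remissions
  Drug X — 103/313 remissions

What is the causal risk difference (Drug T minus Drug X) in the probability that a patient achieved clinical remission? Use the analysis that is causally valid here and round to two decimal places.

+0.35

Within every viral load level Drug X has the higher rate, yet pooled Drug T does — Simpson's reversal.
Viral load here is a post-treatment variable shaped by the drug; conditioning on it would introduce bias rather than remove it. The overall comparison is the causal one.
The causal difference is the pooled difference: 0.760 − 0.406 = +0.354.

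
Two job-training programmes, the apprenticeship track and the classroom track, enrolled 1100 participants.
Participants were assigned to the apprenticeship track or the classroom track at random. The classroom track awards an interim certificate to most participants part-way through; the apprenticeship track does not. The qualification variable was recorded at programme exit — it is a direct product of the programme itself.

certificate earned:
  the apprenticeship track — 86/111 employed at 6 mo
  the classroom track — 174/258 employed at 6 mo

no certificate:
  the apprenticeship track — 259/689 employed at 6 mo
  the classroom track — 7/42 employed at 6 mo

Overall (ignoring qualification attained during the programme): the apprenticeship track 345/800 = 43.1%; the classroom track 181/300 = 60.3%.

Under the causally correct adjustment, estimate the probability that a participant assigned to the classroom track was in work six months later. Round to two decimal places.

Qualification attained during the programme is downstream of the programme. One should not condition on a consequence of treatment, so the overall rates are the right comparison.
So P(outcome | do(the classroom track)) is just the pooled rate for the classroom track: 181/300 = 0.603.

0.60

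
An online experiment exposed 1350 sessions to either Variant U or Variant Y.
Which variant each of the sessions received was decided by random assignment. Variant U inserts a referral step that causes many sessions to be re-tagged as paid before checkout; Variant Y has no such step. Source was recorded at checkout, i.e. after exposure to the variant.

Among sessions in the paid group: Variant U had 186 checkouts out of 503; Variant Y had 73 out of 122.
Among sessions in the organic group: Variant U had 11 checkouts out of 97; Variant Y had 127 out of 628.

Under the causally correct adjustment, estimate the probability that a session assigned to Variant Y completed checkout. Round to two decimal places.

Because the variant influences traffic source, traffic source is a post-treatment mediator, not a confounder. Stratifying on it would bias the estimate; the causal effect is the crude pooled difference.
So P(outcome | do(Variant Y)) is just the pooled rate for Variant Y: 200/750 = 0.267.

0.27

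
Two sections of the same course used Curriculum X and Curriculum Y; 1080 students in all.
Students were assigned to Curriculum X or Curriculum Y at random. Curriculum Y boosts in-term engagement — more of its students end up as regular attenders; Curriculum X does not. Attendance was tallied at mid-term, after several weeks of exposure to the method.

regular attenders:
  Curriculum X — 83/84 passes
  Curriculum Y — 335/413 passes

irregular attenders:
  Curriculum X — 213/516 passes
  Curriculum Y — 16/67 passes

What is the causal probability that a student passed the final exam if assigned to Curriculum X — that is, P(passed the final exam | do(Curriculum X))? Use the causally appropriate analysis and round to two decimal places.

Mid-term attendance is recorded after the teaching method and is itself shifted by it — it sits on the causal path from teaching method to outcome. Conditioning on a mediator would strip out part of the effect we want; the pooled comparison gives the total causal effect.
So P(outcome | do(Curriculum X)) is just the pooled rate for Curriculum X: 296/600 = 0.493.

0.49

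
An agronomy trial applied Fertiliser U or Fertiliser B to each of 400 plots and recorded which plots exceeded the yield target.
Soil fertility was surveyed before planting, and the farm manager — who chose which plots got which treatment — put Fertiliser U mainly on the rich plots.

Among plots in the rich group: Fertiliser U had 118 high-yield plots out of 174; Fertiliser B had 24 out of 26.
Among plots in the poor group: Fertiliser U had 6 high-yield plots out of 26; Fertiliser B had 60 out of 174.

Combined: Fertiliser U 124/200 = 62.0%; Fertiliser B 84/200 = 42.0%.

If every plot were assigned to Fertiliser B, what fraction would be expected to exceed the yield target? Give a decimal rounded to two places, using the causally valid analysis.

0.63

The imbalance in soil fertility arose from how plots were allocated, not from anything the fertiliser did; and soil fertility independently affects the outcome. The pooled gap is confounded — condition on soil fertility.
Standardising Fertiliser B to the population soil fertility mix: 0.500·24/26 + 0.500·60/174 = 0.634.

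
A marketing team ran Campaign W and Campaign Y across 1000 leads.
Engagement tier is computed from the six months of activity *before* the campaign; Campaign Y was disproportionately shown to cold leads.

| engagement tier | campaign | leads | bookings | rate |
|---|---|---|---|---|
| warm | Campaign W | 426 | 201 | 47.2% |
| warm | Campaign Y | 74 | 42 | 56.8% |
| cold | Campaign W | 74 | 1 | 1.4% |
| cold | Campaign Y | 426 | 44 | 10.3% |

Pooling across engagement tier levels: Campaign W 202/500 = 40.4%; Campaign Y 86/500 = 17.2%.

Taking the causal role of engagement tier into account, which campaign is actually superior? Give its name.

Campaign Y

Nothing the campaign does changes engagement tier; the imbalance is an allocation artefact. With engagement tier also predicting the outcome, the pooled figure is confounded, and the within-stratum comparison is the causal one.
Within each level — warm: 47.2% vs 56.8%; cold: 1.4% vs 10.3% — Campaign Y is higher every time.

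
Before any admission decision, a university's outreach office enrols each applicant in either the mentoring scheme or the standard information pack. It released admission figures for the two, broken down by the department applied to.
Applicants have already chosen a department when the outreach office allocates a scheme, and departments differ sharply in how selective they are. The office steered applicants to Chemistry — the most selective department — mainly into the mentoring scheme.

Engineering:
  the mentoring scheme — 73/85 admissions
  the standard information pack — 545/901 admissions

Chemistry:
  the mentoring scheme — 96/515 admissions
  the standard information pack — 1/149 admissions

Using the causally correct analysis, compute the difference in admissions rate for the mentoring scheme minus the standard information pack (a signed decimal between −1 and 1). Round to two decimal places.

Since department is a pre-existing factor (not a product of the outreach scheme) and it affects the outcome on its own, it is a confounder. The stratified rates, not the pooled rate, identify the causal effect.
Adjusting over the population distribution of department: 0.598·(0.859−0.605) + 0.402·(0.186−0.007) = +0.224.

+0.22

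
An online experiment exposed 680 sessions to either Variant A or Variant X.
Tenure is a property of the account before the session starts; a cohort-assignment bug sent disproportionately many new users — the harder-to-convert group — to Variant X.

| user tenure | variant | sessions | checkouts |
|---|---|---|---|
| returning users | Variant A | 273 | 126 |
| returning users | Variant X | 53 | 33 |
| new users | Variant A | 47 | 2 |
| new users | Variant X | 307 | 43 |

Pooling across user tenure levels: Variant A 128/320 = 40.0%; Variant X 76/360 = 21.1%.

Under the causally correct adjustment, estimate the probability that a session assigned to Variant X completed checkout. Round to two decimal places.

The imbalance in user tenure arose from how sessions were allocated, not from anything the variant did; and user tenure independently affects the outcome. The pooled gap is confounded — condition on user tenure.
Standardising Variant X to the population user tenure mix: 0.479·33/53 + 0.521·43/307 = 0.371.

0.37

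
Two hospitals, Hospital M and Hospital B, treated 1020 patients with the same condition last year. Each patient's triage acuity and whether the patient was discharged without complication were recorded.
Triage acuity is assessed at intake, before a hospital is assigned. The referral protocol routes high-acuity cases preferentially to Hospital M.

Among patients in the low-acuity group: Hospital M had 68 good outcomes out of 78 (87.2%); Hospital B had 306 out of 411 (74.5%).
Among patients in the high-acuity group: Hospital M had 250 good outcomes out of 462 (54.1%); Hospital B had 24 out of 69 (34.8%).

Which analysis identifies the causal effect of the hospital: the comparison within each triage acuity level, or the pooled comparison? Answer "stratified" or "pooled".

Here triage acuity is a common cause — it drives both which hospital a case falls under and the outcome. The crude comparison mixes populations; the stratum-specific rates are the causally relevant ones.
Within each level — low-acuity: 87.2% vs 74.5%; high-acuity: 54.1% vs 34.8% — Hospital M is higher every time.

stratified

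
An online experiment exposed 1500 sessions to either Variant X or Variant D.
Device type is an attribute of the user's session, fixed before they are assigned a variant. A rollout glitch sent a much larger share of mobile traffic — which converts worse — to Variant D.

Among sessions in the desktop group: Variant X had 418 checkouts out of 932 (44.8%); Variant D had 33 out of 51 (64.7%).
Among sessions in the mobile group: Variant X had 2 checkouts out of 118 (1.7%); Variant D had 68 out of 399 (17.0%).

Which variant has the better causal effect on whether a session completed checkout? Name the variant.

Variant D

Within every device type level Variant D has the higher rate, yet pooled Variant X does — Simpson's reversal.
Device type differs across variants for reasons unrelated to any effect of the variant itself, and it separately predicts the outcome — a classic confounder. We must compare within device type levels.
Within each level — desktop: 44.8% vs 64.7%; mobile: 1.7% vs 17.0% — Variant D is higher every time.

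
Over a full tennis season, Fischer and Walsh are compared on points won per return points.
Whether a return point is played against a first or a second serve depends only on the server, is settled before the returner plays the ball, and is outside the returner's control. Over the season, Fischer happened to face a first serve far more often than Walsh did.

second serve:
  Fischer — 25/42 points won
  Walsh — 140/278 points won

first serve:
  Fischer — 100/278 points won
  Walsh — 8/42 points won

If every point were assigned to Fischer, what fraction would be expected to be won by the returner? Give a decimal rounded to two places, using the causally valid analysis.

0.48

The serve type-specific comparison favours Fischer throughout, but the pooled figures favour Walsh. The question is whether to condition on serve type.
Since serve type is a pre-existing factor (not a product of the player) and it affects the outcome on its own, it is a confounder. The stratified rates, not the pooled rate, identify the causal effect.
Standardising Fischer to the population serve type mix: 0.500·25/42 + 0.500·100/278 = 0.477.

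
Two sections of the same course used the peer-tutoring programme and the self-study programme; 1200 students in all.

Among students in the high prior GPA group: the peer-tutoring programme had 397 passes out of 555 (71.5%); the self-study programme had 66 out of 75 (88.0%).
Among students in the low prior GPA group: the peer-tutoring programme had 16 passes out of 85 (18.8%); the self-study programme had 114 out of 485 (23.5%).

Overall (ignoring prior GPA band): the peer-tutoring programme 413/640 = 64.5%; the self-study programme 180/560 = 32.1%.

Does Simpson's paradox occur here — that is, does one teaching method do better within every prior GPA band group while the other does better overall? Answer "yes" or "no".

yes

Within each prior GPA band level (high prior GPA 71.5% vs 88.0%; low prior GPA 18.8% vs 23.5%), the self-study programme has the higher rate every time. Pooled: 64.5% vs 32.1% — the peer-tutoring programme has the higher rate overall. The two comparisons disagree.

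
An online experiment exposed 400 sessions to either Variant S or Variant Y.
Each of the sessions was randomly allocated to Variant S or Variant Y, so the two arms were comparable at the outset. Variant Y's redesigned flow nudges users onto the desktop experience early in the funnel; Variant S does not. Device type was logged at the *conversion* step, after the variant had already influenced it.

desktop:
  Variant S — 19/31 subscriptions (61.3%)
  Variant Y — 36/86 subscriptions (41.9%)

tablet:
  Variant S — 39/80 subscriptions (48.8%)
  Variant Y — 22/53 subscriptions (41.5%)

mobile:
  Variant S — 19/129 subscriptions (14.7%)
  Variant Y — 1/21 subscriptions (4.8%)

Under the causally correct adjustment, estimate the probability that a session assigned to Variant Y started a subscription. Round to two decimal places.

Within every device type level Variant S has the higher rate, yet pooled Variant Y does — Simpson's reversal.
The distribution of device type is itself part of what the variant does — it is an intermediate outcome. Holding it fixed would remove that part of the effect; the total effect is the pooled difference.
So P(outcome | do(Variant Y)) is just the pooled rate for Variant Y: 59/160 = 0.369.

0.37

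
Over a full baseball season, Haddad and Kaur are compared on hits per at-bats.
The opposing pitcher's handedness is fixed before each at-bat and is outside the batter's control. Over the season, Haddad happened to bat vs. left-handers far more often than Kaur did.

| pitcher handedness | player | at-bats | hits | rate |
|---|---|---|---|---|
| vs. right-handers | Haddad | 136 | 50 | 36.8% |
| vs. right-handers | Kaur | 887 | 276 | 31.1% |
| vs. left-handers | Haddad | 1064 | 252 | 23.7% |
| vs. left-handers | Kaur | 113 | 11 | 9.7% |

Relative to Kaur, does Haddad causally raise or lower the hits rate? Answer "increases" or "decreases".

Pitcher handedness satisfies the back-door criterion: it is not a descendant of the player, and it blocks the spurious path from player to outcome. Adjusting for it (i.e., using the within-pitcher handedness rates) gives the causal effect.
Within each level — vs. right-handers: 36.8% vs 31.1%; vs. left-handers: 23.7% vs 9.7% — Haddad is higher every time.

increases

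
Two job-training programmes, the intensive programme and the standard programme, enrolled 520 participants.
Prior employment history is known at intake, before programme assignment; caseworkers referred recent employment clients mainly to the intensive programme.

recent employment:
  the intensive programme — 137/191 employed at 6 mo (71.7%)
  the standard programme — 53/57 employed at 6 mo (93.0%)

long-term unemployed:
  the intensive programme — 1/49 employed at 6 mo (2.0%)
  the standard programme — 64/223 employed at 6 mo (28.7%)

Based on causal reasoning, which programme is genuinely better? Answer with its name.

the standard programme is higher inside every prior employment history stratum but the intensive programme is higher in aggregate. Whether to stratify depends on how prior employment history relates to the programme.
Prior employment history differs across programmes for reasons unrelated to any effect of the programme itself, and it separately predicts the outcome — a classic confounder. We must compare within prior employment history levels.
Within each level — recent employment: 71.7% vs 93.0%; long-term unemployed: 2.0% vs 28.7% — the standard programme is higher every time.

the standard programme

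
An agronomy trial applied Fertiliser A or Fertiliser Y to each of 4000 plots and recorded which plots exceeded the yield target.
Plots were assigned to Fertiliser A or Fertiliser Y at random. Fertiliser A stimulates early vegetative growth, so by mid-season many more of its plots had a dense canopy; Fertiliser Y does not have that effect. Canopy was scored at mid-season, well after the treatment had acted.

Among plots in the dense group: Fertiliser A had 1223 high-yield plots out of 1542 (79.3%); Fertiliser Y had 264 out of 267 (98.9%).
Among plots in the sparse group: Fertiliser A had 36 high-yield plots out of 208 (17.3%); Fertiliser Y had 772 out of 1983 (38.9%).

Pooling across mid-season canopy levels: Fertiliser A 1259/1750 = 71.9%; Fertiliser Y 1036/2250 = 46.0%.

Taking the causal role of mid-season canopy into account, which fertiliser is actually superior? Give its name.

Fertiliser A

Because the fertiliser influences mid-season canopy, mid-season canopy is a post-treatment mediator, not a confounder. Stratifying on it would bias the estimate; the causal effect is the crude pooled difference.
Pooled: Fertiliser A 71.9% vs Fertiliser Y 46.0%; Fertiliser A is higher overall.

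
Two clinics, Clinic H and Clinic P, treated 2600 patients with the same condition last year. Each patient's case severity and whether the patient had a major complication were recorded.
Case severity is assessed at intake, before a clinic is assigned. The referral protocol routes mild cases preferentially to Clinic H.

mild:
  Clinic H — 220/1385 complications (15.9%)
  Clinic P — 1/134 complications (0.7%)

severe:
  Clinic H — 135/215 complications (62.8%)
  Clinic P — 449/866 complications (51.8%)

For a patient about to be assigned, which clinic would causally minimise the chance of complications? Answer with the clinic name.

Since case severity is a pre-existing factor (not a product of the clinic) and it affects the outcome on its own, it is a confounder. The stratified rates, not the pooled rate, identify the causal effect.
Within each level — mild: 15.9% vs 0.7%; severe: 62.8% vs 51.8% — Clinic P is lower every time.

Clinic P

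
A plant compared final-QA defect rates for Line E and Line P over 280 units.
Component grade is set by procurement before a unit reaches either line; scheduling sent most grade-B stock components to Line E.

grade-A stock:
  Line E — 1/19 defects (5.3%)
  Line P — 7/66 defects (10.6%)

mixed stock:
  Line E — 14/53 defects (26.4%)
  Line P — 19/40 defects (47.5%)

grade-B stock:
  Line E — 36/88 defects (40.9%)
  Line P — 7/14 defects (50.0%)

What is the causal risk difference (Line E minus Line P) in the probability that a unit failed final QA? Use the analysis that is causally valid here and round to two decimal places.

-0.12

Component grade differs across lines for reasons unrelated to any effect of the line itself, and it separately predicts the outcome — a classic confounder. We must compare within component grade levels.
Adjusting over the population distribution of component grade: 0.304·(0.053−0.106) + 0.332·(0.264−0.475) + 0.364·(0.409−0.500) = -0.119.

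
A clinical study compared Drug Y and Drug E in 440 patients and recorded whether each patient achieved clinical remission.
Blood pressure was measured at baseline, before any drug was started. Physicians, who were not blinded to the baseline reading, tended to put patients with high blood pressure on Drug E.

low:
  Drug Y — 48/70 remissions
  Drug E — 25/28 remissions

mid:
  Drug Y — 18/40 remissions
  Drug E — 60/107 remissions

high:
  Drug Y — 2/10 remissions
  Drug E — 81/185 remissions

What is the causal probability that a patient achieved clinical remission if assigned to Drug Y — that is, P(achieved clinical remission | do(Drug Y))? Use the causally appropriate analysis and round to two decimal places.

Blood pressure satisfies the back-door criterion: it is not a descendant of the drug, and it blocks the spurious path from drug to outcome. Adjusting for it (i.e., using the within-blood pressure rates) gives the causal effect.
Standardising Drug Y to the population blood pressure mix: 0.223·48/70 + 0.334·18/40 + 0.443·2/10 = 0.392.

0.39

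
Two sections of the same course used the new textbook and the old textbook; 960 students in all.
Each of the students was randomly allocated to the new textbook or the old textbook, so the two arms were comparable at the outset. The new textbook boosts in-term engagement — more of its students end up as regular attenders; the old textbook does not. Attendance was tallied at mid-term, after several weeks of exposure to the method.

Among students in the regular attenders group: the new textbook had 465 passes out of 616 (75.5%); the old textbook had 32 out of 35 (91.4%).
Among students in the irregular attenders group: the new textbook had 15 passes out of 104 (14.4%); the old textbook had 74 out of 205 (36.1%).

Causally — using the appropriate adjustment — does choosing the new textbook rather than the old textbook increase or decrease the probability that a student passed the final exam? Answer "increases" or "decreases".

increases

Mid-term attendance lies on the pathway teaching method → mid-term attendance → outcome, so adjusting for it blocks the indirect effect. For the total causal effect of teaching method, use the unadjusted pooled rates.
Pooled: the new textbook 66.7% vs the old textbook 44.2%; the new textbook is higher overall.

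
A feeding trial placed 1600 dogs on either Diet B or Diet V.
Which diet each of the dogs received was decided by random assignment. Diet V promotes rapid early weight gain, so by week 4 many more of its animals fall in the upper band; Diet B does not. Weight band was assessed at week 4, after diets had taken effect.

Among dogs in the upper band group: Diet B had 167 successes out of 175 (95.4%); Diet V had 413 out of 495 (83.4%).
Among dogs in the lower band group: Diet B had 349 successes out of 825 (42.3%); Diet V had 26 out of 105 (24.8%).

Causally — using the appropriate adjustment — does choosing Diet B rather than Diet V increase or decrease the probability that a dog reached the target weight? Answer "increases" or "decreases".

decreases

The distribution of week-4 weight band is itself part of what the diet does — it is an intermediate outcome. Holding it fixed would remove that part of the effect; the total effect is the pooled difference.
Pooled: Diet B 51.6% vs Diet V 73.2%; Diet V is higher overall.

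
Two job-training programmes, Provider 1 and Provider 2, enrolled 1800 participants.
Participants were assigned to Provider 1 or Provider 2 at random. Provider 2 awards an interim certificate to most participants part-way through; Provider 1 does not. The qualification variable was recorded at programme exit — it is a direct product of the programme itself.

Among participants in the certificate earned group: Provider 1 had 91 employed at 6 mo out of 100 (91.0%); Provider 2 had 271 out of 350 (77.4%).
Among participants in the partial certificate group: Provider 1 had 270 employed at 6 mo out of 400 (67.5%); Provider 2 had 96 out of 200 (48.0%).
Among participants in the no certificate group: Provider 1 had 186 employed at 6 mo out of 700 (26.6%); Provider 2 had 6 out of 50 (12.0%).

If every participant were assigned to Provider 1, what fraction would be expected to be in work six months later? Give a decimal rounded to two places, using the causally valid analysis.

The stratified and pooled comparisons disagree (Provider 1 wins within each qualification attained during the programme; Provider 2 wins overall), so the answer turns on the causal role of qualification attained during the programme.
Qualification attained during the programme here is a post-treatment variable shaped by the programme; conditioning on it would introduce bias rather than remove it. The overall comparison is the causal one.
So P(outcome | do(Provider 1)) is just the pooled rate for Provider 1: 547/1200 = 0.456.

0.46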